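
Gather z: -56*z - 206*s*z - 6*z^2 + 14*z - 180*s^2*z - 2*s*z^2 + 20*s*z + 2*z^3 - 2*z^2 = 2*z^3 + z^2*(-2*s - 8) + z*(-180*s^2 - 186*s - 42)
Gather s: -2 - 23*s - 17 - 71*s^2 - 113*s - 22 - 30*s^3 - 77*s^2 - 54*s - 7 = -30*s^3 - 148*s^2 - 190*s - 48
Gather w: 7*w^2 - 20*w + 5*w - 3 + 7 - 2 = 7*w^2 - 15*w + 2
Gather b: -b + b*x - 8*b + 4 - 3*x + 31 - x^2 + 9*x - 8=b*(x - 9) - x^2 + 6*x + 27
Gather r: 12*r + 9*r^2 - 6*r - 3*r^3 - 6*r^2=-3*r^3 + 3*r^2 + 6*r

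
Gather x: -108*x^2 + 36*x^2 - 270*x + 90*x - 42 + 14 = -72*x^2 - 180*x - 28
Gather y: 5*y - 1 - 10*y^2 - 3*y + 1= -10*y^2 + 2*y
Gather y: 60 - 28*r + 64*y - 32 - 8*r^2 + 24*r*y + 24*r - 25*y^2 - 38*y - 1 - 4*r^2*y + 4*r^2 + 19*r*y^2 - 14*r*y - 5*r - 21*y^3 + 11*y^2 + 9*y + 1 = -4*r^2 - 9*r - 21*y^3 + y^2*(19*r - 14) + y*(-4*r^2 + 10*r + 35) + 28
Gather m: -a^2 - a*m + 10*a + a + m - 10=-a^2 + 11*a + m*(1 - a) - 10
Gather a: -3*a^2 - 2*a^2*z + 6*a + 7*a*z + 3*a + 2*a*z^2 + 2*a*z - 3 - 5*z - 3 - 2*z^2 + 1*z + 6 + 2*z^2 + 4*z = a^2*(-2*z - 3) + a*(2*z^2 + 9*z + 9)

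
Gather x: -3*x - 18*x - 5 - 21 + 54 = 28 - 21*x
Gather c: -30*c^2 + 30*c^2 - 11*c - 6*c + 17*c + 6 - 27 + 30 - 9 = 0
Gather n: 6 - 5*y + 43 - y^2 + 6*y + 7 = -y^2 + y + 56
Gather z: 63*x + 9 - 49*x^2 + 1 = -49*x^2 + 63*x + 10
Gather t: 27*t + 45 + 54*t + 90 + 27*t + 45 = 108*t + 180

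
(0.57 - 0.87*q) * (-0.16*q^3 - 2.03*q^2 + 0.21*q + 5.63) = 0.1392*q^4 + 1.6749*q^3 - 1.3398*q^2 - 4.7784*q + 3.2091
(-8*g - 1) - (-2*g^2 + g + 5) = 2*g^2 - 9*g - 6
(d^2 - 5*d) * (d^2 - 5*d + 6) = d^4 - 10*d^3 + 31*d^2 - 30*d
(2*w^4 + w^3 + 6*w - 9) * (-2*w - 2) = -4*w^5 - 6*w^4 - 2*w^3 - 12*w^2 + 6*w + 18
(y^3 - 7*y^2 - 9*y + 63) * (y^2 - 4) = y^5 - 7*y^4 - 13*y^3 + 91*y^2 + 36*y - 252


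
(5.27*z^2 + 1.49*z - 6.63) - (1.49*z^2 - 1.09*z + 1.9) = 3.78*z^2 + 2.58*z - 8.53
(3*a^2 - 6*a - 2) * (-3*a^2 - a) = -9*a^4 + 15*a^3 + 12*a^2 + 2*a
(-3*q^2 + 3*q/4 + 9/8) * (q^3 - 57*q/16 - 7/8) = -3*q^5 + 3*q^4/4 + 189*q^3/16 - 3*q^2/64 - 597*q/128 - 63/64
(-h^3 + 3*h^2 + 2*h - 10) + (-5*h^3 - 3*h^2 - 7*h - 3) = -6*h^3 - 5*h - 13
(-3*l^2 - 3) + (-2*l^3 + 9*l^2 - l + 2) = -2*l^3 + 6*l^2 - l - 1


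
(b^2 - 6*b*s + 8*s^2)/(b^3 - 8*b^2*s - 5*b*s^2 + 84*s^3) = (-b + 2*s)/(-b^2 + 4*b*s + 21*s^2)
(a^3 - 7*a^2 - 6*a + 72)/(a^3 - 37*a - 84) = (a^2 - 10*a + 24)/(a^2 - 3*a - 28)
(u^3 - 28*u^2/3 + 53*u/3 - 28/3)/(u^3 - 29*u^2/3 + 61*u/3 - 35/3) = (3*u - 4)/(3*u - 5)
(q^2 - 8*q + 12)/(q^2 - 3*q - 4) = (-q^2 + 8*q - 12)/(-q^2 + 3*q + 4)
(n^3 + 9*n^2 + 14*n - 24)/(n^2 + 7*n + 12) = (n^2 + 5*n - 6)/(n + 3)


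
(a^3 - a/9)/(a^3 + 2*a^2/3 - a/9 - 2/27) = 3*a/(3*a + 2)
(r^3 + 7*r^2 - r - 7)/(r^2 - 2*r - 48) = (-r^3 - 7*r^2 + r + 7)/(-r^2 + 2*r + 48)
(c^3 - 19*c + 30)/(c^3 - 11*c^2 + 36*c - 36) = (c + 5)/(c - 6)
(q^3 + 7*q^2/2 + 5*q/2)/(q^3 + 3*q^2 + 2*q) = (q + 5/2)/(q + 2)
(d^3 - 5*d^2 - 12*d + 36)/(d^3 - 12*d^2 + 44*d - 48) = (d + 3)/(d - 4)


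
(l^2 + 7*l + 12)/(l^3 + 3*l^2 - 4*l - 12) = (l + 4)/(l^2 - 4)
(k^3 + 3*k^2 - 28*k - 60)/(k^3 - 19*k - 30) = (k + 6)/(k + 3)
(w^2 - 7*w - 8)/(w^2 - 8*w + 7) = (w^2 - 7*w - 8)/(w^2 - 8*w + 7)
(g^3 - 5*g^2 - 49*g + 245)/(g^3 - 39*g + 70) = (g - 7)/(g - 2)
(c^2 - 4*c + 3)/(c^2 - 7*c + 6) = (c - 3)/(c - 6)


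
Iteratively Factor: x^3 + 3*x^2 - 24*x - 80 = (x + 4)*(x^2 - x - 20) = (x + 4)^2*(x - 5)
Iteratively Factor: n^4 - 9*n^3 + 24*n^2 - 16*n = (n)*(n^3 - 9*n^2 + 24*n - 16) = n*(n - 1)*(n^2 - 8*n + 16) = n*(n - 4)*(n - 1)*(n - 4)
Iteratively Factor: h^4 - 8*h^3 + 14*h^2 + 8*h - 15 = (h + 1)*(h^3 - 9*h^2 + 23*h - 15) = (h - 5)*(h + 1)*(h^2 - 4*h + 3) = (h - 5)*(h - 1)*(h + 1)*(h - 3)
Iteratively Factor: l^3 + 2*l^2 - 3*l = (l + 3)*(l^2 - l) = (l - 1)*(l + 3)*(l)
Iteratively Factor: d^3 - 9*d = (d)*(d^2 - 9) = d*(d - 3)*(d + 3)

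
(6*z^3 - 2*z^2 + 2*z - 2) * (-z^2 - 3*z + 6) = -6*z^5 - 16*z^4 + 40*z^3 - 16*z^2 + 18*z - 12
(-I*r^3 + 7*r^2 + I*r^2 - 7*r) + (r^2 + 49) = -I*r^3 + 8*r^2 + I*r^2 - 7*r + 49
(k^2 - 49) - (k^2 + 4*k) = -4*k - 49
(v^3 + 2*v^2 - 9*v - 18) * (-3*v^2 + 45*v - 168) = -3*v^5 + 39*v^4 - 51*v^3 - 687*v^2 + 702*v + 3024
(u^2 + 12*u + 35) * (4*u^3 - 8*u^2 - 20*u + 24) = 4*u^5 + 40*u^4 + 24*u^3 - 496*u^2 - 412*u + 840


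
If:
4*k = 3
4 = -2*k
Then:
No Solution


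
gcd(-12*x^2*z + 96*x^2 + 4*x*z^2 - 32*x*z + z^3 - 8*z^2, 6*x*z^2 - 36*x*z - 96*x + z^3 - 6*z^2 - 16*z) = 6*x*z - 48*x + z^2 - 8*z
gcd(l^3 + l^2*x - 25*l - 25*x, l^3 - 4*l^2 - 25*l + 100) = l^2 - 25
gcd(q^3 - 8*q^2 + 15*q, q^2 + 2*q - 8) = 1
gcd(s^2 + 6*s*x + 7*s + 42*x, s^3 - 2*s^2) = 1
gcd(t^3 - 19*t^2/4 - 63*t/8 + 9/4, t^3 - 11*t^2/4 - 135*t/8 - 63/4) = t^2 - 9*t/2 - 9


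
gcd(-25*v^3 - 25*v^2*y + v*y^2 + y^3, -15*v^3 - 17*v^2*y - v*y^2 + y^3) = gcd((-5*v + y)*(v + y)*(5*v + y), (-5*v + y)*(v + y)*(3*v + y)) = -5*v^2 - 4*v*y + y^2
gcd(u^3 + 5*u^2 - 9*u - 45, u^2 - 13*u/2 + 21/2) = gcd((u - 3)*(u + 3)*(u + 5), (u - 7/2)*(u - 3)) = u - 3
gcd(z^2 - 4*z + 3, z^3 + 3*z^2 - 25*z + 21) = z^2 - 4*z + 3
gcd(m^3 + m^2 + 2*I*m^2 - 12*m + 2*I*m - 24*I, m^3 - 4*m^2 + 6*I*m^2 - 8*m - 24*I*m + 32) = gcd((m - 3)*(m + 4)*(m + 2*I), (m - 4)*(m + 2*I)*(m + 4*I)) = m + 2*I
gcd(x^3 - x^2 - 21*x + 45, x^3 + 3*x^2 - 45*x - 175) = x + 5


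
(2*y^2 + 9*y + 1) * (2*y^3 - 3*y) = 4*y^5 + 18*y^4 - 4*y^3 - 27*y^2 - 3*y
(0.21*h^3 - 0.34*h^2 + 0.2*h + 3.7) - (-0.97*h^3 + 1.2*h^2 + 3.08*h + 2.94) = 1.18*h^3 - 1.54*h^2 - 2.88*h + 0.76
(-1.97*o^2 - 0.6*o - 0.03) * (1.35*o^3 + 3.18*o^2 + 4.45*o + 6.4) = -2.6595*o^5 - 7.0746*o^4 - 10.715*o^3 - 15.3734*o^2 - 3.9735*o - 0.192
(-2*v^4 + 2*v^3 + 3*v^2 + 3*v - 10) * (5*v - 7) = -10*v^5 + 24*v^4 + v^3 - 6*v^2 - 71*v + 70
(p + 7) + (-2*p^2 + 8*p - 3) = -2*p^2 + 9*p + 4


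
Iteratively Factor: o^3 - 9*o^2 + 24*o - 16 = (o - 4)*(o^2 - 5*o + 4) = (o - 4)^2*(o - 1)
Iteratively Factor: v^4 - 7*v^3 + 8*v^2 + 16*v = (v + 1)*(v^3 - 8*v^2 + 16*v) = (v - 4)*(v + 1)*(v^2 - 4*v) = v*(v - 4)*(v + 1)*(v - 4)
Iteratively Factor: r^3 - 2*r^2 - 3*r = (r + 1)*(r^2 - 3*r) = r*(r + 1)*(r - 3)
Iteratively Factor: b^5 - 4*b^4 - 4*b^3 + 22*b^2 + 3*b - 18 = (b - 3)*(b^4 - b^3 - 7*b^2 + b + 6) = (b - 3)^2*(b^3 + 2*b^2 - b - 2) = (b - 3)^2*(b - 1)*(b^2 + 3*b + 2) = (b - 3)^2*(b - 1)*(b + 1)*(b + 2)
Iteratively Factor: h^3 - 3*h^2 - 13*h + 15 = (h - 1)*(h^2 - 2*h - 15) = (h - 1)*(h + 3)*(h - 5)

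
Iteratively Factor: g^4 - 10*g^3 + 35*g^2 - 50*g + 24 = (g - 3)*(g^3 - 7*g^2 + 14*g - 8) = (g - 3)*(g - 2)*(g^2 - 5*g + 4) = (g - 3)*(g - 2)*(g - 1)*(g - 4)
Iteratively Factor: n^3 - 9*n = (n + 3)*(n^2 - 3*n) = n*(n + 3)*(n - 3)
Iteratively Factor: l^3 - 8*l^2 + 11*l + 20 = (l + 1)*(l^2 - 9*l + 20) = (l - 5)*(l + 1)*(l - 4)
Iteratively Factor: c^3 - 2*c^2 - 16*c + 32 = (c - 4)*(c^2 + 2*c - 8) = (c - 4)*(c - 2)*(c + 4)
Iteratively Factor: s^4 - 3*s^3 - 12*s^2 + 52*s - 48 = (s - 2)*(s^3 - s^2 - 14*s + 24) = (s - 2)^2*(s^2 + s - 12) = (s - 2)^2*(s + 4)*(s - 3)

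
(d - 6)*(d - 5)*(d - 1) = d^3 - 12*d^2 + 41*d - 30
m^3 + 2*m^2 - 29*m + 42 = (m - 3)*(m - 2)*(m + 7)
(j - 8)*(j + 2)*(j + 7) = j^3 + j^2 - 58*j - 112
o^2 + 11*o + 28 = (o + 4)*(o + 7)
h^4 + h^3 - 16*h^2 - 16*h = h*(h - 4)*(h + 1)*(h + 4)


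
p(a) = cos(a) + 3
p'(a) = -sin(a)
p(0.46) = 3.90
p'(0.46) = -0.44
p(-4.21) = 2.52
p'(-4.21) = -0.88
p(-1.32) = 3.25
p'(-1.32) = 0.97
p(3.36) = 2.02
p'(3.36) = 0.22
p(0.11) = 3.99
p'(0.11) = -0.11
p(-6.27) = 4.00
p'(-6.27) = -0.01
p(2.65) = 2.12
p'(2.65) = -0.47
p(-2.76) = 2.07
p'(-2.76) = 0.37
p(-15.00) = 2.24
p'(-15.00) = 0.65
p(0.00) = 4.00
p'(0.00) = 0.00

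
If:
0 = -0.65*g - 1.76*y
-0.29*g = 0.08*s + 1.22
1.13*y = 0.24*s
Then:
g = -8.09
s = 14.06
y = 2.99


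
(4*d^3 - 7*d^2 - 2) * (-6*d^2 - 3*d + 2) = -24*d^5 + 30*d^4 + 29*d^3 - 2*d^2 + 6*d - 4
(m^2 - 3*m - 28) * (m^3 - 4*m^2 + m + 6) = m^5 - 7*m^4 - 15*m^3 + 115*m^2 - 46*m - 168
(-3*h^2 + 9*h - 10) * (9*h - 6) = -27*h^3 + 99*h^2 - 144*h + 60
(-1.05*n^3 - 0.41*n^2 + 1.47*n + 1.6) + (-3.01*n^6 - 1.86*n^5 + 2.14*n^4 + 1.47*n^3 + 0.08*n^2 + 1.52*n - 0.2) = -3.01*n^6 - 1.86*n^5 + 2.14*n^4 + 0.42*n^3 - 0.33*n^2 + 2.99*n + 1.4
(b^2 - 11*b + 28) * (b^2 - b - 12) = b^4 - 12*b^3 + 27*b^2 + 104*b - 336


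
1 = 1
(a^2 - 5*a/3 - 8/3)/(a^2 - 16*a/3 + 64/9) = 3*(a + 1)/(3*a - 8)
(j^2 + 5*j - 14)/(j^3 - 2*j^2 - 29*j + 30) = (j^2 + 5*j - 14)/(j^3 - 2*j^2 - 29*j + 30)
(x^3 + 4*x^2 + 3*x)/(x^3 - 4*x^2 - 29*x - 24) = x/(x - 8)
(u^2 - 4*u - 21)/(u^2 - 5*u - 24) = (u - 7)/(u - 8)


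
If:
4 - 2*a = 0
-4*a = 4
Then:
No Solution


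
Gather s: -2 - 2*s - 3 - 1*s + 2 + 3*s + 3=0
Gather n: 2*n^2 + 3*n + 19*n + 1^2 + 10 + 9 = 2*n^2 + 22*n + 20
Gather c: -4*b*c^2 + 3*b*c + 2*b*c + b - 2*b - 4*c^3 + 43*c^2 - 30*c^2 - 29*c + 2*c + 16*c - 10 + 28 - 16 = -b - 4*c^3 + c^2*(13 - 4*b) + c*(5*b - 11) + 2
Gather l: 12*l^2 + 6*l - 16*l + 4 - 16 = 12*l^2 - 10*l - 12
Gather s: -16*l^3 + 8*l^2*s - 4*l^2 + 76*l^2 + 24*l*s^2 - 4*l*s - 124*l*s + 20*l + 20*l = -16*l^3 + 72*l^2 + 24*l*s^2 + 40*l + s*(8*l^2 - 128*l)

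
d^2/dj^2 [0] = 0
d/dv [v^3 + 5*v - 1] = 3*v^2 + 5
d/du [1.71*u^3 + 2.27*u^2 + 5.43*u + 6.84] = 5.13*u^2 + 4.54*u + 5.43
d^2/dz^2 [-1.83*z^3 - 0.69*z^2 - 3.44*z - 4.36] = -10.98*z - 1.38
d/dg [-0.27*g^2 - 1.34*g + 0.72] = -0.54*g - 1.34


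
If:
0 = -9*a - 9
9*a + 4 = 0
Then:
No Solution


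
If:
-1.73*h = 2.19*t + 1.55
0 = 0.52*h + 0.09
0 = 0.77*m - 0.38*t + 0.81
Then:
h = -0.17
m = -1.33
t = -0.57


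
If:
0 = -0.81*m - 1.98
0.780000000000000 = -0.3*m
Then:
No Solution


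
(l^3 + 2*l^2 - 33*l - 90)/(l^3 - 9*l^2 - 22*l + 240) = (l + 3)/(l - 8)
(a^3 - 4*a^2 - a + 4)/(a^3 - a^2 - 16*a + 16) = (a + 1)/(a + 4)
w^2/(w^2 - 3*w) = w/(w - 3)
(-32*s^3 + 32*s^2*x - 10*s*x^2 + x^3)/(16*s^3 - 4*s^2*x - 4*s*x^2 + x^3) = (-4*s + x)/(2*s + x)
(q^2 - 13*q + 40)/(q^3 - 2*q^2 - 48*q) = (q - 5)/(q*(q + 6))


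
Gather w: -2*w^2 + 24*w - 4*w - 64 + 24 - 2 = -2*w^2 + 20*w - 42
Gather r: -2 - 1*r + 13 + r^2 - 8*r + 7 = r^2 - 9*r + 18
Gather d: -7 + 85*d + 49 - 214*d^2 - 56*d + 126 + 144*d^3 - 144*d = 144*d^3 - 214*d^2 - 115*d + 168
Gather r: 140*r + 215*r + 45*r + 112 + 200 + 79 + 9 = 400*r + 400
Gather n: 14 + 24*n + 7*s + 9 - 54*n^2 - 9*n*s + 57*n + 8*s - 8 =-54*n^2 + n*(81 - 9*s) + 15*s + 15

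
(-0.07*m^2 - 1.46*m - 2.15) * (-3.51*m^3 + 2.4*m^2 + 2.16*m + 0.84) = 0.2457*m^5 + 4.9566*m^4 + 3.8913*m^3 - 8.3724*m^2 - 5.8704*m - 1.806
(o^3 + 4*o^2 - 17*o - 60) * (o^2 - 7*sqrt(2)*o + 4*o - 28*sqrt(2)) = o^5 - 7*sqrt(2)*o^4 + 8*o^4 - 56*sqrt(2)*o^3 - o^3 - 128*o^2 + 7*sqrt(2)*o^2 - 240*o + 896*sqrt(2)*o + 1680*sqrt(2)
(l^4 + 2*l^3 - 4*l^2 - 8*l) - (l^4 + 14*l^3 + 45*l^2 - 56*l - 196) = -12*l^3 - 49*l^2 + 48*l + 196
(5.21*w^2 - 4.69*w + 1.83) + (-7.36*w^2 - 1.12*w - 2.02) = -2.15*w^2 - 5.81*w - 0.19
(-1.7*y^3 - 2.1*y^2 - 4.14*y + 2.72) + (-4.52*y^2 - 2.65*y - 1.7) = -1.7*y^3 - 6.62*y^2 - 6.79*y + 1.02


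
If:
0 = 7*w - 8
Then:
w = 8/7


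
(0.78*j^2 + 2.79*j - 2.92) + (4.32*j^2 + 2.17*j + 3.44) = 5.1*j^2 + 4.96*j + 0.52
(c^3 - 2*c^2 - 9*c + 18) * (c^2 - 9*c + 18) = c^5 - 11*c^4 + 27*c^3 + 63*c^2 - 324*c + 324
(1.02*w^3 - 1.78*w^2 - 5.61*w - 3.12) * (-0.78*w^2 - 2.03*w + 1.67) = -0.7956*w^5 - 0.6822*w^4 + 9.6926*w^3 + 10.8493*w^2 - 3.0351*w - 5.2104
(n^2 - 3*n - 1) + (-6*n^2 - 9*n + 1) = -5*n^2 - 12*n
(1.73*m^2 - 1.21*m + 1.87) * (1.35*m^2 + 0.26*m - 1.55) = 2.3355*m^4 - 1.1837*m^3 - 0.4716*m^2 + 2.3617*m - 2.8985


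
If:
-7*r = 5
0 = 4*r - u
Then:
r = -5/7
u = -20/7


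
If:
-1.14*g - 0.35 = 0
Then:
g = -0.31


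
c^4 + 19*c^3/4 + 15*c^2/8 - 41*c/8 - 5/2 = (c - 1)*(c + 1/2)*(c + 5/4)*(c + 4)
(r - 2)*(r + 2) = r^2 - 4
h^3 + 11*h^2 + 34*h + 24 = (h + 1)*(h + 4)*(h + 6)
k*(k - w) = k^2 - k*w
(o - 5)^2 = o^2 - 10*o + 25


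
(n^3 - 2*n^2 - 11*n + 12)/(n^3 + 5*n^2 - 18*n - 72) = (n - 1)/(n + 6)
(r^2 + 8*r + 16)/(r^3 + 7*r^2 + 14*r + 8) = (r + 4)/(r^2 + 3*r + 2)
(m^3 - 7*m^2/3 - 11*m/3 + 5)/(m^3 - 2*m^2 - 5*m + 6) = (m + 5/3)/(m + 2)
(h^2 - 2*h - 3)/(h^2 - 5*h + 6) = (h + 1)/(h - 2)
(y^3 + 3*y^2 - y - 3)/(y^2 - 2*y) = (y^3 + 3*y^2 - y - 3)/(y*(y - 2))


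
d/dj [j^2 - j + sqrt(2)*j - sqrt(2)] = 2*j - 1 + sqrt(2)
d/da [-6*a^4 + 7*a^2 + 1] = -24*a^3 + 14*a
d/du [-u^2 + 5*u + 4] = 5 - 2*u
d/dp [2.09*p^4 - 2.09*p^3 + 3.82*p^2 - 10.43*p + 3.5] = 8.36*p^3 - 6.27*p^2 + 7.64*p - 10.43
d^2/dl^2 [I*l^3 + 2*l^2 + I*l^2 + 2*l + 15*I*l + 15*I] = 6*I*l + 4 + 2*I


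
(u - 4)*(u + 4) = u^2 - 16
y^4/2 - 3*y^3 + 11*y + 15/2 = (y/2 + 1/2)*(y - 5)*(y - 3)*(y + 1)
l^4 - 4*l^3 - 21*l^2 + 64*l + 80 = (l - 5)*(l - 4)*(l + 1)*(l + 4)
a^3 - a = a*(a - 1)*(a + 1)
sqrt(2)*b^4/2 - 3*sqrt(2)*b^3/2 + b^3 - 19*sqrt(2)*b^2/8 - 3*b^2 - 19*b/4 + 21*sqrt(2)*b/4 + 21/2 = (b - 7/2)*(b - 3/2)*(b + 2)*(sqrt(2)*b/2 + 1)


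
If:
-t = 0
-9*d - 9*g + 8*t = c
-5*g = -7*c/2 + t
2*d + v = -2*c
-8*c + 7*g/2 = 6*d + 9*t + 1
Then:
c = -60/41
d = 146/123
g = -42/41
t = 0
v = 68/123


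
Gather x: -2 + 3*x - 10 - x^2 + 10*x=-x^2 + 13*x - 12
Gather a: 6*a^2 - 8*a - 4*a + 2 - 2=6*a^2 - 12*a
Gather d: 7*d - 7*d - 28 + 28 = 0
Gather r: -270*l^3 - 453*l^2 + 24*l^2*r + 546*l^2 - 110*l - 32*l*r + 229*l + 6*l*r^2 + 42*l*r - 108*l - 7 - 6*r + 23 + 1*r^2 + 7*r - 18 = -270*l^3 + 93*l^2 + 11*l + r^2*(6*l + 1) + r*(24*l^2 + 10*l + 1) - 2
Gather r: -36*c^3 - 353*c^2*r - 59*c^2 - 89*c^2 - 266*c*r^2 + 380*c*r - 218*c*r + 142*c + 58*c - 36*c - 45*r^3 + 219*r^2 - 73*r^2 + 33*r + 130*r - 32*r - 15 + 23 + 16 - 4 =-36*c^3 - 148*c^2 + 164*c - 45*r^3 + r^2*(146 - 266*c) + r*(-353*c^2 + 162*c + 131) + 20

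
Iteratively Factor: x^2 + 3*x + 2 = (x + 1)*(x + 2)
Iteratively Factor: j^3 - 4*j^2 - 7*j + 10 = (j - 5)*(j^2 + j - 2) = (j - 5)*(j + 2)*(j - 1)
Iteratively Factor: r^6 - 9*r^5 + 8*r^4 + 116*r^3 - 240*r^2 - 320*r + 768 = (r + 3)*(r^5 - 12*r^4 + 44*r^3 - 16*r^2 - 192*r + 256) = (r + 2)*(r + 3)*(r^4 - 14*r^3 + 72*r^2 - 160*r + 128) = (r - 4)*(r + 2)*(r + 3)*(r^3 - 10*r^2 + 32*r - 32) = (r - 4)^2*(r + 2)*(r + 3)*(r^2 - 6*r + 8) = (r - 4)^3*(r + 2)*(r + 3)*(r - 2)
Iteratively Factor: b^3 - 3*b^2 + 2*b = (b - 2)*(b^2 - b) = b*(b - 2)*(b - 1)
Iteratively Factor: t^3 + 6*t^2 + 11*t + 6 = (t + 3)*(t^2 + 3*t + 2) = (t + 2)*(t + 3)*(t + 1)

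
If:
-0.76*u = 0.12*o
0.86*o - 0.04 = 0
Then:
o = 0.05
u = -0.01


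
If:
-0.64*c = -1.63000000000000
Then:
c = 2.55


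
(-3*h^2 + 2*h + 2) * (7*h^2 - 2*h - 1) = -21*h^4 + 20*h^3 + 13*h^2 - 6*h - 2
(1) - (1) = 0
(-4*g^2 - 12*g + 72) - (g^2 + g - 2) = -5*g^2 - 13*g + 74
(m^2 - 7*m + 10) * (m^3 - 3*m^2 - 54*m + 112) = m^5 - 10*m^4 - 23*m^3 + 460*m^2 - 1324*m + 1120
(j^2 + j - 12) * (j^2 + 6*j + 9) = j^4 + 7*j^3 + 3*j^2 - 63*j - 108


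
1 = 1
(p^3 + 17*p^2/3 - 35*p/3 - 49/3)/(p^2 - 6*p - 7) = (3*p^2 + 14*p - 49)/(3*(p - 7))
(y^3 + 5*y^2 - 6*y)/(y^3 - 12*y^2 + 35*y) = (y^2 + 5*y - 6)/(y^2 - 12*y + 35)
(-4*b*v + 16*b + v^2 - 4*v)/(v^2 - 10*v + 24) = (-4*b + v)/(v - 6)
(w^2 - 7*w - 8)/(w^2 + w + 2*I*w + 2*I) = (w - 8)/(w + 2*I)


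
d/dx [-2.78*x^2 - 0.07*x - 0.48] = -5.56*x - 0.07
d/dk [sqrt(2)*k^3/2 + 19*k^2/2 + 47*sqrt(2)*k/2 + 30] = 3*sqrt(2)*k^2/2 + 19*k + 47*sqrt(2)/2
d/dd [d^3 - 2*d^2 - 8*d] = 3*d^2 - 4*d - 8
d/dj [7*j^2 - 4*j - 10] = 14*j - 4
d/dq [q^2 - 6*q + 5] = 2*q - 6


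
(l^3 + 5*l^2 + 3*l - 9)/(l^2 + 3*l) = l + 2 - 3/l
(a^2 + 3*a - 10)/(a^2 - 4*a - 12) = (-a^2 - 3*a + 10)/(-a^2 + 4*a + 12)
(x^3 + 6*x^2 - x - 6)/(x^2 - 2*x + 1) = (x^2 + 7*x + 6)/(x - 1)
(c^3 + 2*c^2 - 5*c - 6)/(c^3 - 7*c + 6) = (c + 1)/(c - 1)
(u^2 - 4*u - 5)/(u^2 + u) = (u - 5)/u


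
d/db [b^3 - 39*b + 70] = 3*b^2 - 39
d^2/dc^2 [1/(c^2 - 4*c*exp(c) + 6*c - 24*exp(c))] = 2*((2*c*exp(c) + 16*exp(c) - 1)*(c^2 - 4*c*exp(c) + 6*c - 24*exp(c)) + 4*(2*c*exp(c) - c + 14*exp(c) - 3)^2)/(c^2 - 4*c*exp(c) + 6*c - 24*exp(c))^3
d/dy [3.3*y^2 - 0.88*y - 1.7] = 6.6*y - 0.88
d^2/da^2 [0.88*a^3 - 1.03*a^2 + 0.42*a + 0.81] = 5.28*a - 2.06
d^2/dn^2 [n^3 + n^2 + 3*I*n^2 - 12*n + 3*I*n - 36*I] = 6*n + 2 + 6*I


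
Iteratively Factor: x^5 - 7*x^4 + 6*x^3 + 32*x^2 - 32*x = (x)*(x^4 - 7*x^3 + 6*x^2 + 32*x - 32) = x*(x - 4)*(x^3 - 3*x^2 - 6*x + 8) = x*(x - 4)^2*(x^2 + x - 2) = x*(x - 4)^2*(x + 2)*(x - 1)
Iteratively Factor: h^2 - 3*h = (h - 3)*(h)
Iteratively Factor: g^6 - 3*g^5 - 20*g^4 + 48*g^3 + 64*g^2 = (g + 4)*(g^5 - 7*g^4 + 8*g^3 + 16*g^2) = g*(g + 4)*(g^4 - 7*g^3 + 8*g^2 + 16*g) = g*(g - 4)*(g + 4)*(g^3 - 3*g^2 - 4*g) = g*(g - 4)^2*(g + 4)*(g^2 + g) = g*(g - 4)^2*(g + 1)*(g + 4)*(g)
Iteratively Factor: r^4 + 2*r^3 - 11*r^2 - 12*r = (r)*(r^3 + 2*r^2 - 11*r - 12) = r*(r + 1)*(r^2 + r - 12) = r*(r - 3)*(r + 1)*(r + 4)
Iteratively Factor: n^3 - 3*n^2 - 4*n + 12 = (n - 3)*(n^2 - 4) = (n - 3)*(n + 2)*(n - 2)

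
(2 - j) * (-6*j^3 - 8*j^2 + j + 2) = 6*j^4 - 4*j^3 - 17*j^2 + 4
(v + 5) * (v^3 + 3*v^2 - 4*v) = v^4 + 8*v^3 + 11*v^2 - 20*v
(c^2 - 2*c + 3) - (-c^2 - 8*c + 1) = 2*c^2 + 6*c + 2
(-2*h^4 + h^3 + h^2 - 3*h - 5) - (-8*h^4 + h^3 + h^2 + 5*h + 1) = 6*h^4 - 8*h - 6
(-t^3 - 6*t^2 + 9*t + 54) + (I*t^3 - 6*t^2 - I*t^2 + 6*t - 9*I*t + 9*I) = -t^3 + I*t^3 - 12*t^2 - I*t^2 + 15*t - 9*I*t + 54 + 9*I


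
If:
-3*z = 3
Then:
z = -1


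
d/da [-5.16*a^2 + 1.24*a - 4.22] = 1.24 - 10.32*a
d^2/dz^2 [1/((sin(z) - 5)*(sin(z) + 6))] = (-4*sin(z)^4 - 3*sin(z)^3 - 115*sin(z)^2 - 24*sin(z) + 62)/((sin(z) - 5)^3*(sin(z) + 6)^3)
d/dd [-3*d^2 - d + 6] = -6*d - 1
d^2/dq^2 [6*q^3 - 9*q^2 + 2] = 36*q - 18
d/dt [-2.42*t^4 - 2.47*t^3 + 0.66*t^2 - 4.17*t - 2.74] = -9.68*t^3 - 7.41*t^2 + 1.32*t - 4.17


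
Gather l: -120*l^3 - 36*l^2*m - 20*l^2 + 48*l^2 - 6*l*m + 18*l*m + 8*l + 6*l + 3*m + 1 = -120*l^3 + l^2*(28 - 36*m) + l*(12*m + 14) + 3*m + 1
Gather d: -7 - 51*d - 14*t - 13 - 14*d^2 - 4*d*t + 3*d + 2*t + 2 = -14*d^2 + d*(-4*t - 48) - 12*t - 18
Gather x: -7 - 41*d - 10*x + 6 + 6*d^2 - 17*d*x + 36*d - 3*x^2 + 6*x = 6*d^2 - 5*d - 3*x^2 + x*(-17*d - 4) - 1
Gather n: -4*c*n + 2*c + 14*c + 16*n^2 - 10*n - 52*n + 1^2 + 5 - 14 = 16*c + 16*n^2 + n*(-4*c - 62) - 8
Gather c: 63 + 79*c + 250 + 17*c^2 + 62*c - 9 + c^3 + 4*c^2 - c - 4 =c^3 + 21*c^2 + 140*c + 300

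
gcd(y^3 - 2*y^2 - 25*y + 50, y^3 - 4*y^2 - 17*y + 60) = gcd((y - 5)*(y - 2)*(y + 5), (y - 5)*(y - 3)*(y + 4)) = y - 5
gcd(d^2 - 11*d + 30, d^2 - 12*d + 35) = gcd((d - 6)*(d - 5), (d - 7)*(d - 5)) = d - 5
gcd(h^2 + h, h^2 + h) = h^2 + h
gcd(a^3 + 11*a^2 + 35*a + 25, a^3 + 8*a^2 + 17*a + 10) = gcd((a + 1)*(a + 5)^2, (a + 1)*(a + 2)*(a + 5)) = a^2 + 6*a + 5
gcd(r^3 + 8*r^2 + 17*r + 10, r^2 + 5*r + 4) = r + 1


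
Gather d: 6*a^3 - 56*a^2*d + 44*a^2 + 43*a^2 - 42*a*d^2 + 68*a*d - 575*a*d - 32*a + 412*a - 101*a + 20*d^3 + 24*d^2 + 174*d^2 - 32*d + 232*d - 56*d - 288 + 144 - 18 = 6*a^3 + 87*a^2 + 279*a + 20*d^3 + d^2*(198 - 42*a) + d*(-56*a^2 - 507*a + 144) - 162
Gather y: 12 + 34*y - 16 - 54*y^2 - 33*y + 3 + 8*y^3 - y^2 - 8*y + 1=8*y^3 - 55*y^2 - 7*y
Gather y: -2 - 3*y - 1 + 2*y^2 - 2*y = 2*y^2 - 5*y - 3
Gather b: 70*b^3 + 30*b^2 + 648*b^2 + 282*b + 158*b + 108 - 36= 70*b^3 + 678*b^2 + 440*b + 72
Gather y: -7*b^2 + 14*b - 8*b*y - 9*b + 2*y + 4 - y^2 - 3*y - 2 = -7*b^2 + 5*b - y^2 + y*(-8*b - 1) + 2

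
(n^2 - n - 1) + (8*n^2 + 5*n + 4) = 9*n^2 + 4*n + 3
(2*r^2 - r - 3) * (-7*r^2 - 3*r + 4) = -14*r^4 + r^3 + 32*r^2 + 5*r - 12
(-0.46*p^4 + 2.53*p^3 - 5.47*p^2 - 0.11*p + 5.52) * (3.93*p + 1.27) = -1.8078*p^5 + 9.3587*p^4 - 18.284*p^3 - 7.3792*p^2 + 21.5539*p + 7.0104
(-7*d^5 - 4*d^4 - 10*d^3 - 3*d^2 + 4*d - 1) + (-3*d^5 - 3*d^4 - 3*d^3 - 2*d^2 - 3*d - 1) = -10*d^5 - 7*d^4 - 13*d^3 - 5*d^2 + d - 2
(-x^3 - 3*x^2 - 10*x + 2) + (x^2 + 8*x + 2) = -x^3 - 2*x^2 - 2*x + 4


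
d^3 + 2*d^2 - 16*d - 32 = (d - 4)*(d + 2)*(d + 4)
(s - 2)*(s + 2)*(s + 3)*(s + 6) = s^4 + 9*s^3 + 14*s^2 - 36*s - 72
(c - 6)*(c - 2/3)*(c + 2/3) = c^3 - 6*c^2 - 4*c/9 + 8/3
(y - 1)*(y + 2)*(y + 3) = y^3 + 4*y^2 + y - 6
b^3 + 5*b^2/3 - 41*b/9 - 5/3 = (b - 5/3)*(b + 1/3)*(b + 3)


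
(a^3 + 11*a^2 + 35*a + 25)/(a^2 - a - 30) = (a^2 + 6*a + 5)/(a - 6)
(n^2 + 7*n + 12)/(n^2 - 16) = (n + 3)/(n - 4)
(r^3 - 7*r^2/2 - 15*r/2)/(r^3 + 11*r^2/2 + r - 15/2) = r*(r - 5)/(r^2 + 4*r - 5)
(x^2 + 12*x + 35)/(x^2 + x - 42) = (x + 5)/(x - 6)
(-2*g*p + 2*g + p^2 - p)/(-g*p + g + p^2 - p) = (-2*g + p)/(-g + p)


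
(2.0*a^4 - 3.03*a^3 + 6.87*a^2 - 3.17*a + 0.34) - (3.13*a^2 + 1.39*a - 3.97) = 2.0*a^4 - 3.03*a^3 + 3.74*a^2 - 4.56*a + 4.31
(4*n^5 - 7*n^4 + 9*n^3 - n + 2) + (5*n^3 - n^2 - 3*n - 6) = 4*n^5 - 7*n^4 + 14*n^3 - n^2 - 4*n - 4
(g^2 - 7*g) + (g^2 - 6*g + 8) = 2*g^2 - 13*g + 8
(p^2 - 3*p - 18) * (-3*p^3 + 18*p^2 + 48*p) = -3*p^5 + 27*p^4 + 48*p^3 - 468*p^2 - 864*p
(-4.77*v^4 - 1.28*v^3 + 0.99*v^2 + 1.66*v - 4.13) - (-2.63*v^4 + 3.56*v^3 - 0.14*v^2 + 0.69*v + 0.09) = -2.14*v^4 - 4.84*v^3 + 1.13*v^2 + 0.97*v - 4.22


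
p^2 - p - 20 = (p - 5)*(p + 4)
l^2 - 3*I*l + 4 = (l - 4*I)*(l + I)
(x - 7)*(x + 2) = x^2 - 5*x - 14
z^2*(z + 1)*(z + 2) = z^4 + 3*z^3 + 2*z^2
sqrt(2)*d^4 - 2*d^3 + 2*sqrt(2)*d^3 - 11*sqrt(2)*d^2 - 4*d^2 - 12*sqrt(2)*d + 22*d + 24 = (d - 3)*(d + 4)*(d - sqrt(2))*(sqrt(2)*d + sqrt(2))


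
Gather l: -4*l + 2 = 2 - 4*l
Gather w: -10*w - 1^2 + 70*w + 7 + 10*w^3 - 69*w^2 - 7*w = 10*w^3 - 69*w^2 + 53*w + 6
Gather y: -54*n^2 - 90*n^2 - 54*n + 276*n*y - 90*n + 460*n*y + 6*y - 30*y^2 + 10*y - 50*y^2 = -144*n^2 - 144*n - 80*y^2 + y*(736*n + 16)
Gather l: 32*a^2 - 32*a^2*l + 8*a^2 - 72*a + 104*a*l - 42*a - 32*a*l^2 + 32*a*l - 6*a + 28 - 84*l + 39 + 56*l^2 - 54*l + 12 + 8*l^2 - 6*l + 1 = 40*a^2 - 120*a + l^2*(64 - 32*a) + l*(-32*a^2 + 136*a - 144) + 80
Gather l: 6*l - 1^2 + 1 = 6*l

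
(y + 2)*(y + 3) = y^2 + 5*y + 6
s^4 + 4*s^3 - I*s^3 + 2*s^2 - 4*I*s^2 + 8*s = s*(s + 4)*(s - 2*I)*(s + I)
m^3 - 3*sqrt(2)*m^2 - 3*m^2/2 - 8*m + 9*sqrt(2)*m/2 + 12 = (m - 3/2)*(m - 4*sqrt(2))*(m + sqrt(2))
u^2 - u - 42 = (u - 7)*(u + 6)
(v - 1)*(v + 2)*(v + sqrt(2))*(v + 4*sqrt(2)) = v^4 + v^3 + 5*sqrt(2)*v^3 + 6*v^2 + 5*sqrt(2)*v^2 - 10*sqrt(2)*v + 8*v - 16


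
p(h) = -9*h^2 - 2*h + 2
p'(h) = -18*h - 2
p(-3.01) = -73.52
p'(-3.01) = 52.18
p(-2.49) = -48.82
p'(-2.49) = 42.82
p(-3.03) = -74.57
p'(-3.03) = 52.54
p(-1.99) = -29.66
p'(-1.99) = 33.82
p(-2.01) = -30.34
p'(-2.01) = 34.18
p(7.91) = -576.93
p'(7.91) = -144.38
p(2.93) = -81.12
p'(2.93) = -54.74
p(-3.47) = -99.43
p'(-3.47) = 60.46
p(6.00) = -334.00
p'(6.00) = -110.00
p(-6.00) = -310.00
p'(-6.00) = 106.00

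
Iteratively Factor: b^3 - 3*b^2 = (b)*(b^2 - 3*b) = b^2*(b - 3)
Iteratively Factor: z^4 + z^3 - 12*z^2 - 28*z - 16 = (z + 1)*(z^3 - 12*z - 16) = (z + 1)*(z + 2)*(z^2 - 2*z - 8) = (z - 4)*(z + 1)*(z + 2)*(z + 2)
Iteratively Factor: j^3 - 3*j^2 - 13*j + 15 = (j + 3)*(j^2 - 6*j + 5) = (j - 5)*(j + 3)*(j - 1)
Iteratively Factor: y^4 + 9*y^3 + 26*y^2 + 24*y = (y)*(y^3 + 9*y^2 + 26*y + 24) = y*(y + 3)*(y^2 + 6*y + 8) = y*(y + 3)*(y + 4)*(y + 2)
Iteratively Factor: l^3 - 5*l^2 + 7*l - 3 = (l - 1)*(l^2 - 4*l + 3) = (l - 1)^2*(l - 3)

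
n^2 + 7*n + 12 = (n + 3)*(n + 4)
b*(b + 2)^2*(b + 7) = b^4 + 11*b^3 + 32*b^2 + 28*b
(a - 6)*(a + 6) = a^2 - 36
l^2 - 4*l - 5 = (l - 5)*(l + 1)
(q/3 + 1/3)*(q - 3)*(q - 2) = q^3/3 - 4*q^2/3 + q/3 + 2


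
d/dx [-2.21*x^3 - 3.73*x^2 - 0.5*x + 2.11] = -6.63*x^2 - 7.46*x - 0.5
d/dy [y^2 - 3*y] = 2*y - 3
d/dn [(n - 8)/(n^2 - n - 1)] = (n^2 - n - (n - 8)*(2*n - 1) - 1)/(-n^2 + n + 1)^2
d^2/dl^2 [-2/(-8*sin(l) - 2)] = 4*(-4*sin(l)^2 + sin(l) + 8)/(4*sin(l) + 1)^3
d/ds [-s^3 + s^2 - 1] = s*(2 - 3*s)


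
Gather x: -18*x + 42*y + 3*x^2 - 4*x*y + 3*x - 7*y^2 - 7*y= 3*x^2 + x*(-4*y - 15) - 7*y^2 + 35*y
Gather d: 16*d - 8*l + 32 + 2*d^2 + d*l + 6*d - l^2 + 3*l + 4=2*d^2 + d*(l + 22) - l^2 - 5*l + 36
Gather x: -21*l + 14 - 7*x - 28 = -21*l - 7*x - 14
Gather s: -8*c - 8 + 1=-8*c - 7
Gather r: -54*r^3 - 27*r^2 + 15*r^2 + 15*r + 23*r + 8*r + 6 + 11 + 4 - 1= -54*r^3 - 12*r^2 + 46*r + 20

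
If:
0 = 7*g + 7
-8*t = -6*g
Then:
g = -1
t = -3/4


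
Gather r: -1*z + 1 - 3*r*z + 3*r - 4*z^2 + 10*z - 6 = r*(3 - 3*z) - 4*z^2 + 9*z - 5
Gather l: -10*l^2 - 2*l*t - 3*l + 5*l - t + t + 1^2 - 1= -10*l^2 + l*(2 - 2*t)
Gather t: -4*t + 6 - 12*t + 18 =24 - 16*t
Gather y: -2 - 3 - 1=-6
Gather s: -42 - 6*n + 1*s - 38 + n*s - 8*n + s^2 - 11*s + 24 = -14*n + s^2 + s*(n - 10) - 56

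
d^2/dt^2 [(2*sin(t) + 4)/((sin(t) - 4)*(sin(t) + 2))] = 2*(-4*sin(t) + cos(t)^2 + 1)/(sin(t) - 4)^3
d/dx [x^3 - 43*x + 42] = 3*x^2 - 43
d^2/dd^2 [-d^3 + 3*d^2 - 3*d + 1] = 6 - 6*d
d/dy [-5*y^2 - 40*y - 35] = -10*y - 40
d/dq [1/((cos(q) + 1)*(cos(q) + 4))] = (2*cos(q) + 5)*sin(q)/((cos(q) + 1)^2*(cos(q) + 4)^2)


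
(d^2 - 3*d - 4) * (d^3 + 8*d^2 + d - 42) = d^5 + 5*d^4 - 27*d^3 - 77*d^2 + 122*d + 168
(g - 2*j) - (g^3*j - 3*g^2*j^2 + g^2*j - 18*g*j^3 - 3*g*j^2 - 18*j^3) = -g^3*j + 3*g^2*j^2 - g^2*j + 18*g*j^3 + 3*g*j^2 + g + 18*j^3 - 2*j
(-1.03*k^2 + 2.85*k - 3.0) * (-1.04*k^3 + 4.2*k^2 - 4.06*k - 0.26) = 1.0712*k^5 - 7.29*k^4 + 19.2718*k^3 - 23.9032*k^2 + 11.439*k + 0.78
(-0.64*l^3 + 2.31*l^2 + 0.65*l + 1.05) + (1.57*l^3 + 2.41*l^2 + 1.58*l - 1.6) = 0.93*l^3 + 4.72*l^2 + 2.23*l - 0.55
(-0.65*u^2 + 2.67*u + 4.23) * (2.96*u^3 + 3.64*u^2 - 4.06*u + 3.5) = -1.924*u^5 + 5.5372*u^4 + 24.8786*u^3 + 2.282*u^2 - 7.8288*u + 14.805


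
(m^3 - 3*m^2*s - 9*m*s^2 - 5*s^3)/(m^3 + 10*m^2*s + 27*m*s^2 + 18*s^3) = (m^2 - 4*m*s - 5*s^2)/(m^2 + 9*m*s + 18*s^2)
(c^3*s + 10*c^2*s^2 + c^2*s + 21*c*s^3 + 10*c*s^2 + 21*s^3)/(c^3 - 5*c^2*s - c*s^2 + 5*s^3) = s*(c^3 + 10*c^2*s + c^2 + 21*c*s^2 + 10*c*s + 21*s^2)/(c^3 - 5*c^2*s - c*s^2 + 5*s^3)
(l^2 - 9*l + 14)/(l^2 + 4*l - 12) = (l - 7)/(l + 6)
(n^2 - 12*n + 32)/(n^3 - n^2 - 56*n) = (n - 4)/(n*(n + 7))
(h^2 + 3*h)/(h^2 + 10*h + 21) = h/(h + 7)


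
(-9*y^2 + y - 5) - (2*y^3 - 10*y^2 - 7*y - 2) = -2*y^3 + y^2 + 8*y - 3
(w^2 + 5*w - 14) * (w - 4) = w^3 + w^2 - 34*w + 56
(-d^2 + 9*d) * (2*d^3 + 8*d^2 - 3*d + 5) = -2*d^5 + 10*d^4 + 75*d^3 - 32*d^2 + 45*d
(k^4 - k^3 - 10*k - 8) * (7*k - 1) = 7*k^5 - 8*k^4 + k^3 - 70*k^2 - 46*k + 8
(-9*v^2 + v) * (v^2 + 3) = -9*v^4 + v^3 - 27*v^2 + 3*v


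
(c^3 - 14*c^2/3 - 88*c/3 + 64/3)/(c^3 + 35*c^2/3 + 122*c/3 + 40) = (3*c^2 - 26*c + 16)/(3*c^2 + 23*c + 30)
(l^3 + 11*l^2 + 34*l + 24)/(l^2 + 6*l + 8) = (l^2 + 7*l + 6)/(l + 2)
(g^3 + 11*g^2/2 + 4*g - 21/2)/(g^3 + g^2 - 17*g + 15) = (2*g^2 + 13*g + 21)/(2*(g^2 + 2*g - 15))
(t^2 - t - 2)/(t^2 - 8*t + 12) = (t + 1)/(t - 6)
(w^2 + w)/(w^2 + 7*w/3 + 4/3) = 3*w/(3*w + 4)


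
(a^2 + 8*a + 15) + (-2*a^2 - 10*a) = -a^2 - 2*a + 15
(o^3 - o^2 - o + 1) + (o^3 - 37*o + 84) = 2*o^3 - o^2 - 38*o + 85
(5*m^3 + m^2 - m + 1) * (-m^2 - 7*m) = -5*m^5 - 36*m^4 - 6*m^3 + 6*m^2 - 7*m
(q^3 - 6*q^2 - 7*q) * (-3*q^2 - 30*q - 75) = -3*q^5 - 12*q^4 + 126*q^3 + 660*q^2 + 525*q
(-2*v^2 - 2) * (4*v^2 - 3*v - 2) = -8*v^4 + 6*v^3 - 4*v^2 + 6*v + 4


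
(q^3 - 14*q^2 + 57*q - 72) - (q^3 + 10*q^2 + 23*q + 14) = -24*q^2 + 34*q - 86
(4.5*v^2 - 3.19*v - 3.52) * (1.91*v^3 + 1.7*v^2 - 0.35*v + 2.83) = 8.595*v^5 + 1.5571*v^4 - 13.7212*v^3 + 7.8675*v^2 - 7.7957*v - 9.9616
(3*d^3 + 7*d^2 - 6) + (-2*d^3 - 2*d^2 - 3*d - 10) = d^3 + 5*d^2 - 3*d - 16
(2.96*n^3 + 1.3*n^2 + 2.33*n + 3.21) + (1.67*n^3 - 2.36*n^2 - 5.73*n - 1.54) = 4.63*n^3 - 1.06*n^2 - 3.4*n + 1.67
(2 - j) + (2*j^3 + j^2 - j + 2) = 2*j^3 + j^2 - 2*j + 4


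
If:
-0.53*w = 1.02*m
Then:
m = -0.519607843137255*w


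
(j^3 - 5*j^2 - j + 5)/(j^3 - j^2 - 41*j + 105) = (j^2 - 1)/(j^2 + 4*j - 21)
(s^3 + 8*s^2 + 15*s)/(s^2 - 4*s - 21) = s*(s + 5)/(s - 7)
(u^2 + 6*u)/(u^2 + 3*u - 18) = u/(u - 3)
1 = 1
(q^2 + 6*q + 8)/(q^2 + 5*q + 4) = (q + 2)/(q + 1)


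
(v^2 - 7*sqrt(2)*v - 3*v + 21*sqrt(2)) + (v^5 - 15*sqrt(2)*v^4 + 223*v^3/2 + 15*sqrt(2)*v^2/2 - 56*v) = v^5 - 15*sqrt(2)*v^4 + 223*v^3/2 + v^2 + 15*sqrt(2)*v^2/2 - 59*v - 7*sqrt(2)*v + 21*sqrt(2)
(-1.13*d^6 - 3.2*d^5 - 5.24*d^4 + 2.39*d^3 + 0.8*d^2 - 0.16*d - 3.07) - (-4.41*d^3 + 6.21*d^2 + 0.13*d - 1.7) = -1.13*d^6 - 3.2*d^5 - 5.24*d^4 + 6.8*d^3 - 5.41*d^2 - 0.29*d - 1.37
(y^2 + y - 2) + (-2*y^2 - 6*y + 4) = -y^2 - 5*y + 2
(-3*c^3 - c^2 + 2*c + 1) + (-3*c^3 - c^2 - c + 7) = -6*c^3 - 2*c^2 + c + 8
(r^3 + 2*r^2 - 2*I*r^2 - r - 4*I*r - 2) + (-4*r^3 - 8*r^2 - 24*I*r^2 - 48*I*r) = -3*r^3 - 6*r^2 - 26*I*r^2 - r - 52*I*r - 2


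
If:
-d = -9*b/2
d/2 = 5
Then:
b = 20/9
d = 10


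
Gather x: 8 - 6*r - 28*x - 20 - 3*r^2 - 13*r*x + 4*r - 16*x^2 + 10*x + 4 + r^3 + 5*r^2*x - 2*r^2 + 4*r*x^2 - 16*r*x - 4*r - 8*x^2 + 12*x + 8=r^3 - 5*r^2 - 6*r + x^2*(4*r - 24) + x*(5*r^2 - 29*r - 6)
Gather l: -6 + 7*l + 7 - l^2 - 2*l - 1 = -l^2 + 5*l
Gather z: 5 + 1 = 6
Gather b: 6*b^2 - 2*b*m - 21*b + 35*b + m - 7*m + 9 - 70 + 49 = 6*b^2 + b*(14 - 2*m) - 6*m - 12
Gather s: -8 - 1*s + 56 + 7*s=6*s + 48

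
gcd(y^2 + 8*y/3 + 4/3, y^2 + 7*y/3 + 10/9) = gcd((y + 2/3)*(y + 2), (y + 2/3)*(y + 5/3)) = y + 2/3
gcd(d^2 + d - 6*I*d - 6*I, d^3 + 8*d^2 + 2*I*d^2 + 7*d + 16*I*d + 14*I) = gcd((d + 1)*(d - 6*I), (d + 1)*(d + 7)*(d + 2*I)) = d + 1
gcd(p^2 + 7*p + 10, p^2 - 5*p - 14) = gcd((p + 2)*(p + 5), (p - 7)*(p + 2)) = p + 2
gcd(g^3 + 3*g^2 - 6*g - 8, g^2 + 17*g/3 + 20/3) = g + 4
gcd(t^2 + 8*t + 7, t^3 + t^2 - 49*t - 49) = t^2 + 8*t + 7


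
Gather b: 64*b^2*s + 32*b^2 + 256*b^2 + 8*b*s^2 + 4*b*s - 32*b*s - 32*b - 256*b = b^2*(64*s + 288) + b*(8*s^2 - 28*s - 288)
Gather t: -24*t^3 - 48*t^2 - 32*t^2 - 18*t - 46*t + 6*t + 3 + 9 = -24*t^3 - 80*t^2 - 58*t + 12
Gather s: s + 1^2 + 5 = s + 6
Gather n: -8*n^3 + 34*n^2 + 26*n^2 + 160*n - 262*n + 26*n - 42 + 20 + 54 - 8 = -8*n^3 + 60*n^2 - 76*n + 24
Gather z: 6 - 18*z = 6 - 18*z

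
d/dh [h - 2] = 1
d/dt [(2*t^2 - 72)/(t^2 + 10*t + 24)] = 20/(t^2 + 8*t + 16)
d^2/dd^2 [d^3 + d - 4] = 6*d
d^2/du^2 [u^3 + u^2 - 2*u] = 6*u + 2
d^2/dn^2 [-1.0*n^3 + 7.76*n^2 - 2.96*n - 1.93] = 15.52 - 6.0*n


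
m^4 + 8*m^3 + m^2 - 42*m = m*(m - 2)*(m + 3)*(m + 7)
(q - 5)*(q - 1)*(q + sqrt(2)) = q^3 - 6*q^2 + sqrt(2)*q^2 - 6*sqrt(2)*q + 5*q + 5*sqrt(2)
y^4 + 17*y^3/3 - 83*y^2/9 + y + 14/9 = (y - 1)*(y - 2/3)*(y + 1/3)*(y + 7)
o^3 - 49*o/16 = o*(o - 7/4)*(o + 7/4)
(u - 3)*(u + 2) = u^2 - u - 6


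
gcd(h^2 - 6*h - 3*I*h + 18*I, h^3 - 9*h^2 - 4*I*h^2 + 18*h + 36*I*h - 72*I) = h - 6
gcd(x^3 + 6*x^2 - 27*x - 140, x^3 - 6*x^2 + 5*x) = x - 5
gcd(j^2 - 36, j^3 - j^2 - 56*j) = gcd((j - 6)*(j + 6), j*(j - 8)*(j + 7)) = 1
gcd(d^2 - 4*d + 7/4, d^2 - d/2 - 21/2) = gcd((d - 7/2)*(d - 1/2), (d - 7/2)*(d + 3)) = d - 7/2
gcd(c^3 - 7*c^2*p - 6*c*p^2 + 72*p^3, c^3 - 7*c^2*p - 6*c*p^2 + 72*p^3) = c^3 - 7*c^2*p - 6*c*p^2 + 72*p^3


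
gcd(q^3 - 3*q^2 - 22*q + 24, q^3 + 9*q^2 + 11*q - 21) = q - 1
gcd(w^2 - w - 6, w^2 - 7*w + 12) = w - 3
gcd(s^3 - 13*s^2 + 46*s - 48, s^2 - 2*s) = s - 2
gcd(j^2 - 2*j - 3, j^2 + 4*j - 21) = j - 3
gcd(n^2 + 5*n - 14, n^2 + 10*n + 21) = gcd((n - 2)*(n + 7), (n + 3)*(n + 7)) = n + 7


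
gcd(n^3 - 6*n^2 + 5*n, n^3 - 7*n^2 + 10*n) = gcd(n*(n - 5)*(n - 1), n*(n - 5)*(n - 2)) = n^2 - 5*n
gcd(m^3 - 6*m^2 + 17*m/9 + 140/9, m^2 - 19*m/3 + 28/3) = m - 7/3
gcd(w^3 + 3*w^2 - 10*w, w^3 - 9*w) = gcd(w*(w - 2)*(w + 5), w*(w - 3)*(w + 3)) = w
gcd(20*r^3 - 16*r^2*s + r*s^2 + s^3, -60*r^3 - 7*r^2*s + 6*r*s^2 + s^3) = 5*r + s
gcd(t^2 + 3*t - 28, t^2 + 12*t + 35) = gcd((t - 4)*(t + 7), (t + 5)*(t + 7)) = t + 7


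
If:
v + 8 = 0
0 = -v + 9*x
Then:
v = -8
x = -8/9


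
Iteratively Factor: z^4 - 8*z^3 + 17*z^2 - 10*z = (z - 2)*(z^3 - 6*z^2 + 5*z) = (z - 5)*(z - 2)*(z^2 - z) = z*(z - 5)*(z - 2)*(z - 1)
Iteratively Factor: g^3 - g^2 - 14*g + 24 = (g - 3)*(g^2 + 2*g - 8) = (g - 3)*(g - 2)*(g + 4)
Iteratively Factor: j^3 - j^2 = (j)*(j^2 - j) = j^2*(j - 1)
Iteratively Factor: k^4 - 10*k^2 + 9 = (k - 1)*(k^3 + k^2 - 9*k - 9) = (k - 1)*(k + 1)*(k^2 - 9) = (k - 3)*(k - 1)*(k + 1)*(k + 3)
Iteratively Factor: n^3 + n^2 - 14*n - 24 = (n + 2)*(n^2 - n - 12) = (n - 4)*(n + 2)*(n + 3)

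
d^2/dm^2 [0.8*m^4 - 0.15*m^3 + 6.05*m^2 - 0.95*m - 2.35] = 9.6*m^2 - 0.9*m + 12.1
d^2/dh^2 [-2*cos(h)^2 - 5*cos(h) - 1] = 5*cos(h) + 4*cos(2*h)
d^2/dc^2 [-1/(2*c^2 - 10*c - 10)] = (-c^2 + 5*c + (2*c - 5)^2 + 5)/(-c^2 + 5*c + 5)^3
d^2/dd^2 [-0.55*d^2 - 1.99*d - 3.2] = -1.10000000000000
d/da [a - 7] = 1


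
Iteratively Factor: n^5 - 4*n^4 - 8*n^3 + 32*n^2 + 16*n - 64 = (n - 4)*(n^4 - 8*n^2 + 16) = (n - 4)*(n + 2)*(n^3 - 2*n^2 - 4*n + 8) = (n - 4)*(n - 2)*(n + 2)*(n^2 - 4) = (n - 4)*(n - 2)^2*(n + 2)*(n + 2)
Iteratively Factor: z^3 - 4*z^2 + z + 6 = (z - 3)*(z^2 - z - 2) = (z - 3)*(z + 1)*(z - 2)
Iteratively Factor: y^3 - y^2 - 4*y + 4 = (y + 2)*(y^2 - 3*y + 2) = (y - 2)*(y + 2)*(y - 1)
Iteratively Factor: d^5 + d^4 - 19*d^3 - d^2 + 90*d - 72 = (d - 2)*(d^4 + 3*d^3 - 13*d^2 - 27*d + 36) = (d - 2)*(d + 4)*(d^3 - d^2 - 9*d + 9) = (d - 2)*(d + 3)*(d + 4)*(d^2 - 4*d + 3) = (d - 2)*(d - 1)*(d + 3)*(d + 4)*(d - 3)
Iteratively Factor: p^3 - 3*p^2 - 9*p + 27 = (p + 3)*(p^2 - 6*p + 9) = (p - 3)*(p + 3)*(p - 3)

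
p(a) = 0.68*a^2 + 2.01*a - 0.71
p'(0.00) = 2.01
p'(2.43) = 5.31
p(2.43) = 8.19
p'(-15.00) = -18.39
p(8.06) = 59.67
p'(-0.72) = 1.03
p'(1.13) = 3.55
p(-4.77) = 5.17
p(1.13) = 2.43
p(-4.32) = 3.30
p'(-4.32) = -3.87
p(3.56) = 15.06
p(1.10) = 2.32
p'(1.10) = 3.51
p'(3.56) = 6.85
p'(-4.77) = -4.48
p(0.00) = -0.71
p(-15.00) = 122.14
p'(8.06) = 12.97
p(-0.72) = -1.80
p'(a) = 1.36*a + 2.01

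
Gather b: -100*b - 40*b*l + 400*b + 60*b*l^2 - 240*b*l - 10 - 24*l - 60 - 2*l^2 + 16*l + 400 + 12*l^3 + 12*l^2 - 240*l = b*(60*l^2 - 280*l + 300) + 12*l^3 + 10*l^2 - 248*l + 330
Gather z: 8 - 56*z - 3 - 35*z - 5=-91*z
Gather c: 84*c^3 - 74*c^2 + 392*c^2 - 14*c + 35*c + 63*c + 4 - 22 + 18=84*c^3 + 318*c^2 + 84*c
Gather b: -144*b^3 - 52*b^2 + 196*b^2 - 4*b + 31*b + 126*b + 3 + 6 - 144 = -144*b^3 + 144*b^2 + 153*b - 135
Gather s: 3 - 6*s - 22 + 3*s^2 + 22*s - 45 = 3*s^2 + 16*s - 64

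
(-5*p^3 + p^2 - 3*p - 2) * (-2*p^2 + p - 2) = 10*p^5 - 7*p^4 + 17*p^3 - p^2 + 4*p + 4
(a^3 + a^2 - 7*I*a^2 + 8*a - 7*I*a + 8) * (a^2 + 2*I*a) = a^5 + a^4 - 5*I*a^4 + 22*a^3 - 5*I*a^3 + 22*a^2 + 16*I*a^2 + 16*I*a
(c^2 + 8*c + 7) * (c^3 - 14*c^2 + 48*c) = c^5 - 6*c^4 - 57*c^3 + 286*c^2 + 336*c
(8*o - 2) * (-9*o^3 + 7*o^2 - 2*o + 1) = -72*o^4 + 74*o^3 - 30*o^2 + 12*o - 2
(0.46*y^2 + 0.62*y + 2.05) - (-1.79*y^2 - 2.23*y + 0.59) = 2.25*y^2 + 2.85*y + 1.46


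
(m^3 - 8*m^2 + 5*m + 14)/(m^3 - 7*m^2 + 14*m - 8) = (m^2 - 6*m - 7)/(m^2 - 5*m + 4)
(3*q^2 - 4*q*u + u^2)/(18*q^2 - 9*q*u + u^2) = (q - u)/(6*q - u)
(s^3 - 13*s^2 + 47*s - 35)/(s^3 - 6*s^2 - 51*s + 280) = (s^2 - 8*s + 7)/(s^2 - s - 56)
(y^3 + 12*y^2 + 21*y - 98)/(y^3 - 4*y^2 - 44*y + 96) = (y^2 + 14*y + 49)/(y^2 - 2*y - 48)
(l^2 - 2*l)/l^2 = (l - 2)/l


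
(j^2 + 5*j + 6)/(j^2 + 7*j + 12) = (j + 2)/(j + 4)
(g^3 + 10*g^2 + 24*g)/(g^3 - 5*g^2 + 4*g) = (g^2 + 10*g + 24)/(g^2 - 5*g + 4)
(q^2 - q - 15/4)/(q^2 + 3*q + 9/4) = (2*q - 5)/(2*q + 3)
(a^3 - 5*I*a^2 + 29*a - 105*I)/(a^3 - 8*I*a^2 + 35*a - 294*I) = (a^2 + 2*I*a + 15)/(a^2 - I*a + 42)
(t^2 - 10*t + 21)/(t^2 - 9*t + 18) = (t - 7)/(t - 6)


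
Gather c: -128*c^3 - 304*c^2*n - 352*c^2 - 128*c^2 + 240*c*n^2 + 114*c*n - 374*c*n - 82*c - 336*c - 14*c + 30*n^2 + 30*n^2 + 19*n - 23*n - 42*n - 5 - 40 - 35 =-128*c^3 + c^2*(-304*n - 480) + c*(240*n^2 - 260*n - 432) + 60*n^2 - 46*n - 80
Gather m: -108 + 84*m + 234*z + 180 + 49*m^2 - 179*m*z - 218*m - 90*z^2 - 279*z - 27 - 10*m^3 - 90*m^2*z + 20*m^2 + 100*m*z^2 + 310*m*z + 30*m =-10*m^3 + m^2*(69 - 90*z) + m*(100*z^2 + 131*z - 104) - 90*z^2 - 45*z + 45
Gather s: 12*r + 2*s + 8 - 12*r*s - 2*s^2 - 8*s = 12*r - 2*s^2 + s*(-12*r - 6) + 8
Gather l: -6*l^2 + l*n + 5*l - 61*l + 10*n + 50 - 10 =-6*l^2 + l*(n - 56) + 10*n + 40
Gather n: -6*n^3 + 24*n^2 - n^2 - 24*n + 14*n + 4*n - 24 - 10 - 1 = -6*n^3 + 23*n^2 - 6*n - 35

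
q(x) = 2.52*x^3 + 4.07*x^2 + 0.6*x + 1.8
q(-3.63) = -67.29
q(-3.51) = -59.14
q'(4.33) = 177.59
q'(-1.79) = 10.25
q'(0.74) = 10.76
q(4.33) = 285.29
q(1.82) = 31.57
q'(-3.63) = 70.67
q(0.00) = 1.80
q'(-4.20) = 99.77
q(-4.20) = -115.63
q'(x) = 7.56*x^2 + 8.14*x + 0.6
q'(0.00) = 0.60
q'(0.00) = 0.60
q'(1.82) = 40.46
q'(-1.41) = 4.15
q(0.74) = 5.49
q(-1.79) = -0.69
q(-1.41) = 1.98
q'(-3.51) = 65.17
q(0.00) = 1.80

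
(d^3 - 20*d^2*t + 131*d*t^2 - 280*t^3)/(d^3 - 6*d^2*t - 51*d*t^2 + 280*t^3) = (d - 7*t)/(d + 7*t)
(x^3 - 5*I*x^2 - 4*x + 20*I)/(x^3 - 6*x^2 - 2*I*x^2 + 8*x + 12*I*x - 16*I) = (x^2 + x*(2 - 5*I) - 10*I)/(x^2 - 2*x*(2 + I) + 8*I)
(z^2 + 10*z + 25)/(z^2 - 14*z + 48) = (z^2 + 10*z + 25)/(z^2 - 14*z + 48)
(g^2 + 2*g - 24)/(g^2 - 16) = (g + 6)/(g + 4)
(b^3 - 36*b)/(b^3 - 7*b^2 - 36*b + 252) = b/(b - 7)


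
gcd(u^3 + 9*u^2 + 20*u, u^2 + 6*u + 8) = u + 4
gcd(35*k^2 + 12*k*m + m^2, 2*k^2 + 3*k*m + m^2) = 1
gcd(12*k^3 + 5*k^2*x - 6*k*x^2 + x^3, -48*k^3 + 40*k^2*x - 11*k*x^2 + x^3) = 12*k^2 - 7*k*x + x^2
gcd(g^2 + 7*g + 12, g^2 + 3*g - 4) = g + 4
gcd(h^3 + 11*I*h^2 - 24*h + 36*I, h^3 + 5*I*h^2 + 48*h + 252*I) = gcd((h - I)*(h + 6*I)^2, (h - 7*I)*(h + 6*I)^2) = h^2 + 12*I*h - 36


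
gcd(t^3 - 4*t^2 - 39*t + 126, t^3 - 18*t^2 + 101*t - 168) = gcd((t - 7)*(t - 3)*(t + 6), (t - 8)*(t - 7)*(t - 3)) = t^2 - 10*t + 21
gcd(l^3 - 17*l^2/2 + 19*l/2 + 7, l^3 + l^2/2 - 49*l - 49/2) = l^2 - 13*l/2 - 7/2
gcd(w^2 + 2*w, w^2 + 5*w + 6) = w + 2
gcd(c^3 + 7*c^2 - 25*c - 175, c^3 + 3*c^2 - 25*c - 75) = c^2 - 25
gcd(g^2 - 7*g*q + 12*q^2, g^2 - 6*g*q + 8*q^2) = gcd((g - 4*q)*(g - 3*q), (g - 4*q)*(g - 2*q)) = -g + 4*q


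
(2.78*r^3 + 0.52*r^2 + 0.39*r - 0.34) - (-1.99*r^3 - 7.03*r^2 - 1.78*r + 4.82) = 4.77*r^3 + 7.55*r^2 + 2.17*r - 5.16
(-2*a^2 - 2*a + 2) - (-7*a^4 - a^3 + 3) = 7*a^4 + a^3 - 2*a^2 - 2*a - 1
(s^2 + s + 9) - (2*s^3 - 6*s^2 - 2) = -2*s^3 + 7*s^2 + s + 11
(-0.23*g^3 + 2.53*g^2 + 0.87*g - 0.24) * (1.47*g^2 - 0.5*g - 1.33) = -0.3381*g^5 + 3.8341*g^4 + 0.3198*g^3 - 4.1527*g^2 - 1.0371*g + 0.3192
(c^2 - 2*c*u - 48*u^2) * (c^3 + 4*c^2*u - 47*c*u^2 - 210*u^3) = c^5 + 2*c^4*u - 103*c^3*u^2 - 308*c^2*u^3 + 2676*c*u^4 + 10080*u^5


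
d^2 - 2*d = d*(d - 2)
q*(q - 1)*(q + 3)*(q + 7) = q^4 + 9*q^3 + 11*q^2 - 21*q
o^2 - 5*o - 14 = (o - 7)*(o + 2)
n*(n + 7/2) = n^2 + 7*n/2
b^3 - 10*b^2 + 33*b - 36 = (b - 4)*(b - 3)^2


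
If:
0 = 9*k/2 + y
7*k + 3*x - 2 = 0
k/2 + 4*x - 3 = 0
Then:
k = -2/53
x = 40/53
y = 9/53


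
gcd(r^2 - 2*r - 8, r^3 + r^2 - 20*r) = r - 4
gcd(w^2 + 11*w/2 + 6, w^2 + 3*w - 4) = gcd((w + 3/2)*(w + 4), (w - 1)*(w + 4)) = w + 4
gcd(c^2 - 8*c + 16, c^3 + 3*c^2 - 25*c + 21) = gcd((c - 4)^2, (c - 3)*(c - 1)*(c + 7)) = 1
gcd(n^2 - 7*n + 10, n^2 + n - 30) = n - 5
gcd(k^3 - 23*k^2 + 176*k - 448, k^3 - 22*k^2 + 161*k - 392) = k^2 - 15*k + 56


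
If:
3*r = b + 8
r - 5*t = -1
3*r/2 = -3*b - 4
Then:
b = -16/7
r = 40/21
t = 61/105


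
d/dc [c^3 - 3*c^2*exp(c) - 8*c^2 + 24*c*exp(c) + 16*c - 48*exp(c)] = -3*c^2*exp(c) + 3*c^2 + 18*c*exp(c) - 16*c - 24*exp(c) + 16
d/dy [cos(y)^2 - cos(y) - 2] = sin(y) - sin(2*y)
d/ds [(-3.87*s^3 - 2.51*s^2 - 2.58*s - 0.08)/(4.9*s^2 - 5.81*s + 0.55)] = (-18.963*s^4 + 44.9694*s^3 + 20.8396*s^2 - 1.977*s - 1.8838)/(24.01*s^4 - 56.938*s^3 + 39.1461*s^2 - 6.391*s + 0.3025)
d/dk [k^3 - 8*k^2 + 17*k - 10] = 3*k^2 - 16*k + 17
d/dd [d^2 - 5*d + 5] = 2*d - 5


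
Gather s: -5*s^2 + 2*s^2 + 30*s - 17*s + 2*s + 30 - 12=-3*s^2 + 15*s + 18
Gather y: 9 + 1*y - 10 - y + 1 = 0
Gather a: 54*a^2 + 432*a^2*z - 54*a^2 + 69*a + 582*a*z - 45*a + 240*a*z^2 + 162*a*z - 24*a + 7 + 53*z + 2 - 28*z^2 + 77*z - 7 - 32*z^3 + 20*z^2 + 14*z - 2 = 432*a^2*z + a*(240*z^2 + 744*z) - 32*z^3 - 8*z^2 + 144*z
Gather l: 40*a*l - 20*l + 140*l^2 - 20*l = 140*l^2 + l*(40*a - 40)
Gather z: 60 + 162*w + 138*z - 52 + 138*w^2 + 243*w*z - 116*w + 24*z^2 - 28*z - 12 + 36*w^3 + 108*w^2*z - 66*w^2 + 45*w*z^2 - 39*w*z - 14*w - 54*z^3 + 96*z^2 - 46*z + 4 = 36*w^3 + 72*w^2 + 32*w - 54*z^3 + z^2*(45*w + 120) + z*(108*w^2 + 204*w + 64)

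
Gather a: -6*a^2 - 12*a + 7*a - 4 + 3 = -6*a^2 - 5*a - 1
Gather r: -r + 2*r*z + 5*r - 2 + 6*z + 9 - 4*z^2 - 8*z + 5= r*(2*z + 4) - 4*z^2 - 2*z + 12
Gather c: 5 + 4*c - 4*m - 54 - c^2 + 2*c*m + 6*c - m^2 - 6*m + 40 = -c^2 + c*(2*m + 10) - m^2 - 10*m - 9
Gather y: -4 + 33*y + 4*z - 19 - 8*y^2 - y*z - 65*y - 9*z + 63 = -8*y^2 + y*(-z - 32) - 5*z + 40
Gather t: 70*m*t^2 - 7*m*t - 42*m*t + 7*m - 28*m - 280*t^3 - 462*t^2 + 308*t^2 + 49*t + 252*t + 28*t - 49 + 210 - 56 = -21*m - 280*t^3 + t^2*(70*m - 154) + t*(329 - 49*m) + 105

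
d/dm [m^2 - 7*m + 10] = 2*m - 7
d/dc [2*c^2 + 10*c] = 4*c + 10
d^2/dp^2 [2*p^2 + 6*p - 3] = 4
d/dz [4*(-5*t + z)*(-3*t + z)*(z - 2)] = 60*t^2 - 64*t*z + 64*t + 12*z^2 - 16*z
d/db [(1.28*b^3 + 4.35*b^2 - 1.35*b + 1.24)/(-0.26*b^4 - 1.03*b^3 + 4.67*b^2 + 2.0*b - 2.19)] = (0.3328*b^6 + 2.262*b^5 + 9.4051*b^4 + 3.6286*b^3 + 10.4265*b^2 - 30.6346*b + 0.4765)/(0.0676*b^8 + 0.5356*b^7 - 1.3675*b^6 - 10.6602*b^5 + 18.8277*b^4 + 23.1914*b^3 - 16.4546*b^2 - 8.76*b + 4.7961)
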